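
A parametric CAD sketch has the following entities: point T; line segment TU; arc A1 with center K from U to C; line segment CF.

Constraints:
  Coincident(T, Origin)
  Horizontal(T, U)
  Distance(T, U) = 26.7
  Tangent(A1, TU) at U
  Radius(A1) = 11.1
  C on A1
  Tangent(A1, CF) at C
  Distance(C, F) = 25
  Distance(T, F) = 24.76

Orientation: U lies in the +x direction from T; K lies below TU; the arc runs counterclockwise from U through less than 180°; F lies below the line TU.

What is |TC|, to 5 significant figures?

18.338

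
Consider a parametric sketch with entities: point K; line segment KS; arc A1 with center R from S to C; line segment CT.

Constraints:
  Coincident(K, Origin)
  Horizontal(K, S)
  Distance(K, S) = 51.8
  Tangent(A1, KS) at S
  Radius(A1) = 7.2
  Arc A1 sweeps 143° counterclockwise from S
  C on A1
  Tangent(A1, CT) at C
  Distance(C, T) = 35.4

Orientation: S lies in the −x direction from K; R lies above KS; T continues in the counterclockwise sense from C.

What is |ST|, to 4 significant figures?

41.79

On A1, S sits at bearing -90° from R; a 143° counterclockwise sweep puts C at bearing 53°, so C = R + 7.2·(cos 53°, sin 53°) = (-47.47, 12.95). The tangent condition forces RC to be normal to CT, so CT runs along (−sin 53°, cos 53°); with |CT| = 35.4, T = (-75.74, 34.25). Then |ST| = |T − S| = 41.79.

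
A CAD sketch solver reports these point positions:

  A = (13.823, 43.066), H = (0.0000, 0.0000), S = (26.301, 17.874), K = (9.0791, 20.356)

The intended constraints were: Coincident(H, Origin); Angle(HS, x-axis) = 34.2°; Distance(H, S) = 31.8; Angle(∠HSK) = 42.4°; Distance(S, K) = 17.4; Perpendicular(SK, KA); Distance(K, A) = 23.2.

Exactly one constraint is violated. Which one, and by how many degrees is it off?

Perpendicular(SK, KA) — off by 3.60°.

H = (0.00, 0.00) ✓; HS at 34.20° ✓; |HS| = 31.80 ✓; ∠HSK = 42.40° ✓; |SK| = 17.40 ✓; ∠(SK, KA) = 93.60° ✗; |KA| = 23.20 ✓.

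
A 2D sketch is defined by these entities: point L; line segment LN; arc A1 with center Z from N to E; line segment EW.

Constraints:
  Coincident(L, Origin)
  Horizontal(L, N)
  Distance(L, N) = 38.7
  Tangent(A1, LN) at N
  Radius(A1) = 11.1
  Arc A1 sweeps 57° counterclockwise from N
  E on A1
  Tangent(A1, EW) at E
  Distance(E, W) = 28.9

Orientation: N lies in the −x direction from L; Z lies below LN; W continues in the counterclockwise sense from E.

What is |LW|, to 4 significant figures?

70.16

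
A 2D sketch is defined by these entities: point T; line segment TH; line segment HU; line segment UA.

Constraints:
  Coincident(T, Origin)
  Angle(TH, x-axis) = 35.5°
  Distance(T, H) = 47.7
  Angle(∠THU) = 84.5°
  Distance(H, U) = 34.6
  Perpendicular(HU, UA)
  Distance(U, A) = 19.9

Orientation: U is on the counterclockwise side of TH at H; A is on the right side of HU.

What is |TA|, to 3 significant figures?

73.8

∠THU = 84.5°, so HU runs at 35.5° + (180° − 84.5°) = 131° from the x-axis; with |HU| = 34.6, U = H + 34.6·(cos 131°, sin 131°) = (16.1, 53.8). HU is perpendicular to UA; with |UA| = 19.9 on the right of HU, A = U + 19.9·(0.755, 0.656) = (31.2, 66.9). Then |TA| = |A − T| = 73.8.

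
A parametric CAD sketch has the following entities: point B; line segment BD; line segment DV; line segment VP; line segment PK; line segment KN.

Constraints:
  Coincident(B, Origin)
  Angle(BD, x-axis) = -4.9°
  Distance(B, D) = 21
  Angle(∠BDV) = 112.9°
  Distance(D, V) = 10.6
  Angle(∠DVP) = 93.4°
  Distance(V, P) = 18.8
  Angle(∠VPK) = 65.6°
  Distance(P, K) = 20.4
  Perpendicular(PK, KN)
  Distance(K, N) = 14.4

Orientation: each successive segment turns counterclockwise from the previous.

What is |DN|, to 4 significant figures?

2.942

B is at the origin; BD runs at -4.9° with length 21.0, so D = (20.92, -1.794). ∠BDV = 112.9° gives DV at 62.20° from the x-axis; with |DV| = 10.6, V = (25.87, 7.583). ∠DVP = 93.4° gives VP at 148.8° from the x-axis; with |VP| = 18.8, P = (9.786, 17.32). ∠VPK = 65.6° gives PK at -96.80° from the x-axis; with |PK| = 20.4, K = (7.371, -2.935). PK ⟂ KN, so KN runs at -6.800°; with |KN| = 14.4, N = (21.67, -4.640). Then |DN| = |N − D| = 2.942.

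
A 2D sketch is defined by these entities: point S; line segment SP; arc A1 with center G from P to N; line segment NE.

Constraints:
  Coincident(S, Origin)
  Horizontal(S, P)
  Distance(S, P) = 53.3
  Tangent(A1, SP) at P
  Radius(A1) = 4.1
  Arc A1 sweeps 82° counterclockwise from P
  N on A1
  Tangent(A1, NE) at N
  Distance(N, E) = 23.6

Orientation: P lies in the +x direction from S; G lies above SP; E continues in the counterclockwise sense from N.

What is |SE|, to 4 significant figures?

66.34

S is at the origin; S and P share the same y with |SP| = 53.3 and P on the +x side, so P = (53.30, 0.000). Tangency of A1 to SP means the radius GP is perpendicular to SP, so G = P + (0, 4.1) = (53.30, 4.100). On A1, P sits at bearing -90° from G; an 82° counterclockwise sweep puts N at bearing -8°, so N = G + 4.1·(cos -8°, sin -8°) = (57.36, 3.529). A1 meets NE tangentially, so GN is at right angles to NE, so NE runs along (−sin -8°, cos -8°); with |NE| = 23.6, E = (60.64, 26.90). Then |SE| = |E − S| = 66.34.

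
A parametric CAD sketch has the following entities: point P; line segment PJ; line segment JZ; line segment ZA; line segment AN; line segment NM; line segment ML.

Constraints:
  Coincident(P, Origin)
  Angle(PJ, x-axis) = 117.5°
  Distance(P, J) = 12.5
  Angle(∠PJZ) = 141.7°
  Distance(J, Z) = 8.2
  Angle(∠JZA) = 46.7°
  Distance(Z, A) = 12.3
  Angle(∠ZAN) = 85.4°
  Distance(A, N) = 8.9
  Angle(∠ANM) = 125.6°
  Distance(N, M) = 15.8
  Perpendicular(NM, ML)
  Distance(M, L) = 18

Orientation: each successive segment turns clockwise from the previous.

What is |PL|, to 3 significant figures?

29.9

P is at the origin; PJ runs at 117.5° with length 12.5, so J = (-5.77, 11.1). ∠PJZ = 141.7° gives JZ at 79.2° from the x-axis; with |JZ| = 8.2, Z = (-4.24, 19.1). ∠JZA = 46.7° gives ZA at -54.1° from the x-axis; with |ZA| = 12.3, A = (2.98, 9.18). ∠ZAN = 85.4° gives AN at -149° from the x-axis; with |AN| = 8.9, N = (-4.63, 4.56). ∠ANM = 125.6° gives NM at 157° from the x-axis; with |NM| = 15.8, M = (-19.2, 10.8). The perpendicularity gives ML at right angles to NM, so ML runs at 66.9°; with |ML| = 18.0, L = (-12.1, 27.3). Then |PL| = |L − P| = 29.9.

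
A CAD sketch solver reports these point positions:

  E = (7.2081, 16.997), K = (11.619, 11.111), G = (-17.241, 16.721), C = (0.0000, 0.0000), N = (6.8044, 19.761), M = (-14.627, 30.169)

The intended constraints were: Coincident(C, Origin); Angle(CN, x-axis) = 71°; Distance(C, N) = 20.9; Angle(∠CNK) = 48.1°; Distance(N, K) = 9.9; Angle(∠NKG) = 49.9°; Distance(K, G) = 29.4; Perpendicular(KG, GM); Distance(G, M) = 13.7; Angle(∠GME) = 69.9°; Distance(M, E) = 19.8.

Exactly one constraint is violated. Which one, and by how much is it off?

Distance(M, E) = 19.8 — off by 5.70.

C = (0.00, 0.00) ✓; CN at 71.00° ✓; |CN| = 20.90 ✓; ∠CNK = 48.10° ✓; |NK| = 9.900 ✓; ∠NKG = 49.90° ✓; |KG| = 29.40 ✓; ∠(KG, GM) = 90.00° ✓; |GM| = 13.70 ✓; ∠GME = 69.90° ✓; |ME| = 25.50 ✗.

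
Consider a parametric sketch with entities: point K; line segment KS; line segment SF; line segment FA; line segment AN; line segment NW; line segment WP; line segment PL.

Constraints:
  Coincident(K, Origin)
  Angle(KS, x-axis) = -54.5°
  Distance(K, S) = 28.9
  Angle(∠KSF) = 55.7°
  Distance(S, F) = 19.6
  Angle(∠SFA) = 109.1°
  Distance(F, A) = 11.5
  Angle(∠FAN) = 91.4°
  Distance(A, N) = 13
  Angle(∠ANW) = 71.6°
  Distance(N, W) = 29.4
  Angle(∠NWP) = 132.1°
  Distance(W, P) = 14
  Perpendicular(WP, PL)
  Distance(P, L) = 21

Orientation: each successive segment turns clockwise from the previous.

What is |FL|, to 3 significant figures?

17.5

∠NWP = 132.1° gives WP at -135° from the x-axis; with |WP| = 14.0, P = (-2.86, -47.7). WP ⟂ PL, so PL runs at 135°; with |PL| = 21.0, L = (-17.8, -32.9). Then |FL| = |L − F| = 17.5.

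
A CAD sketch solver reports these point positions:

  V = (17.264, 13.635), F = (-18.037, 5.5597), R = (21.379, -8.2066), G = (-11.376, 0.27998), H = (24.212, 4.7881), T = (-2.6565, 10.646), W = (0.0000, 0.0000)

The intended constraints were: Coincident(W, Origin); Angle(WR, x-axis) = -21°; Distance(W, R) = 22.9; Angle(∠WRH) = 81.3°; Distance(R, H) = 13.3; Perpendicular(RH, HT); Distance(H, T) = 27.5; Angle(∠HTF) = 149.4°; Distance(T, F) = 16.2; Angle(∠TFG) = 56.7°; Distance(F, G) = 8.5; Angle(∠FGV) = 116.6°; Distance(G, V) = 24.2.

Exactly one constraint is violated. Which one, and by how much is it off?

Distance(G, V) = 24.2 — off by 7.40.

W = (0.00, 0.00) ✓; WR at -21.00° ✓; |WR| = 22.90 ✓; ∠WRH = 81.30° ✓; |RH| = 13.30 ✓; ∠(RH, HT) = 90.00° ✓; |HT| = 27.50 ✓; ∠HTF = 149.4° ✓; |TF| = 16.20 ✓; ∠TFG = 56.70° ✓; |FG| = 8.500 ✓; ∠FGV = 116.6° ✓; |GV| = 31.60 ✗.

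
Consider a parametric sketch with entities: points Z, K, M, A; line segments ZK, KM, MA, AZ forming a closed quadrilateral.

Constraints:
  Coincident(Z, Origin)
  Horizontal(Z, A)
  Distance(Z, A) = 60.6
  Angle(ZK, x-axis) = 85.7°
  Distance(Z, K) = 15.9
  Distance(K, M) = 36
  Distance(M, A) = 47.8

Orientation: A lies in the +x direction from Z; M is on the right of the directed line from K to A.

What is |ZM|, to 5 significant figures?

23.287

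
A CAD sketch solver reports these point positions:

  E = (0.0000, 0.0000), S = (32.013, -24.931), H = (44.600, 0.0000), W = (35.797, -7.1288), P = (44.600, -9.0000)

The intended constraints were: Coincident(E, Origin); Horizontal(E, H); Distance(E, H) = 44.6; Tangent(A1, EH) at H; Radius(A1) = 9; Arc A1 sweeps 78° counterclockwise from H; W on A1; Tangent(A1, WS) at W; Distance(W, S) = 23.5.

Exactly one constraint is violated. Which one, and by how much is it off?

Distance(W, S) = 23.5 — off by 5.30.

E = (0.00, 0.00) ✓; E.y = 0.00, H.y = 0.00 ✓; |EH| = 44.60 ✓; ∠(PH, HE) = 90.00° ✓; |PH| = 9.000 ✓; bearing(P→W) − bearing(P→H) = 78.00° ✓; |PW| = 9.000 ✓; ∠(PW, WS) = 90.00° ✓; |WS| = 18.20 ✗.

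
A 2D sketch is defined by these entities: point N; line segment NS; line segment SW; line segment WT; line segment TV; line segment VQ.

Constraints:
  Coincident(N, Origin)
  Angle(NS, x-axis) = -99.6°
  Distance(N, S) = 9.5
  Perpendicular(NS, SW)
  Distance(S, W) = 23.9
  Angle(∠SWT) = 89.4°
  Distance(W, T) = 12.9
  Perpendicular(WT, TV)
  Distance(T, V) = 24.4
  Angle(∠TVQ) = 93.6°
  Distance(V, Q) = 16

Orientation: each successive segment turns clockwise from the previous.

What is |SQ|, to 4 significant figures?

3.644

N is at the origin; NS runs at -99.6° with length 9.5, so S = (-1.584, -9.367). NS is perpendicular to SW, so SW runs at 170.4°; with |SW| = 23.9, W = (-25.15, -5.381). ∠SWT = 89.4° gives WT at 79.80° from the x-axis; with |WT| = 12.9, T = (-22.87, 7.315). The perpendicularity gives TV at right angles to WT, so TV runs at -10.20°; with |TV| = 24.4, V = (1.149, 2.994). ∠TVQ = 93.6° gives VQ at -96.60° from the x-axis; with |VQ| = 16.0, Q = (-0.6898, -12.90). Then |SQ| = |Q − S| = 3.644.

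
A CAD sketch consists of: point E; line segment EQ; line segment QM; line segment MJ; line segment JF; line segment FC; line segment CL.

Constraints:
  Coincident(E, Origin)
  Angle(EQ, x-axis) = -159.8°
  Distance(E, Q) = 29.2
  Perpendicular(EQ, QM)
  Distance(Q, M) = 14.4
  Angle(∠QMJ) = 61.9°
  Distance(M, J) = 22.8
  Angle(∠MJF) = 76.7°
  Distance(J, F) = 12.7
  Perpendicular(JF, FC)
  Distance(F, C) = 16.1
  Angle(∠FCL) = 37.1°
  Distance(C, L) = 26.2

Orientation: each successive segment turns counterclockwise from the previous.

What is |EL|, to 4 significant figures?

4.444

JF ⟂ FC, so FC runs at -118.4°; with |FC| = 16.1, C = (-26.09, -14.70). ∠FCL = 37.1° gives CL at 24.50° from the x-axis; with |CL| = 26.2, L = (-2.253, -3.831). Then |EL| = |L − E| = 4.444.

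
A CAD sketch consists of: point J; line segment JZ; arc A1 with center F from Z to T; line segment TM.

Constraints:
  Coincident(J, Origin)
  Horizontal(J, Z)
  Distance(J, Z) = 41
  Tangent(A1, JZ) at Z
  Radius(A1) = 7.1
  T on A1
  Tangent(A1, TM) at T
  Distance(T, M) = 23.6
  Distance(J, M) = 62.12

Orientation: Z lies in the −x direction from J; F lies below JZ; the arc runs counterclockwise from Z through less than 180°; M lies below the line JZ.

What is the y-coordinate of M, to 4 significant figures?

-26.52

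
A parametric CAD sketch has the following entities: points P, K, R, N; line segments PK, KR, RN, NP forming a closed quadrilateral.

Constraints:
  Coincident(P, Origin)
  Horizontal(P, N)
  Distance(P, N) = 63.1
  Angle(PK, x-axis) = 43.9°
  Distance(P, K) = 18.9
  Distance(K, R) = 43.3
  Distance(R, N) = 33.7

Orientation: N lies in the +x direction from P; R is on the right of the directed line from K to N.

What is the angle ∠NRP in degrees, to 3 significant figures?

107°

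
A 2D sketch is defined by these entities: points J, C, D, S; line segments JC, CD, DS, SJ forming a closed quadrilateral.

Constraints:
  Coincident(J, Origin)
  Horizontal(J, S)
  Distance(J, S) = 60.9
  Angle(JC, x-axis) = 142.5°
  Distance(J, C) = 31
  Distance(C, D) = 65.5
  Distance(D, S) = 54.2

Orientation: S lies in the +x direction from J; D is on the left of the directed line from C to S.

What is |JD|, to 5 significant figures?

58.490

J is at the origin; JS is horizontal with |JS| = 60.9 and S in +x, so S = (60.9, 0). JC runs at 142.5° with |JC| = 31.0, so C = (-24.594, 18.872). D is determined by |CD| = 65.5 and |DS| = 54.2 together: it lies at the intersection of circle(C, 65.5) and circle(S, 54.2). With |CS| = 87.552, the foot of the radical line on CS is 51.501 from C and the perpendicular offset is √(65.5² − 51.501²) = 40.471. Taking the left-of-CS solution: D = (34.420, 47.291).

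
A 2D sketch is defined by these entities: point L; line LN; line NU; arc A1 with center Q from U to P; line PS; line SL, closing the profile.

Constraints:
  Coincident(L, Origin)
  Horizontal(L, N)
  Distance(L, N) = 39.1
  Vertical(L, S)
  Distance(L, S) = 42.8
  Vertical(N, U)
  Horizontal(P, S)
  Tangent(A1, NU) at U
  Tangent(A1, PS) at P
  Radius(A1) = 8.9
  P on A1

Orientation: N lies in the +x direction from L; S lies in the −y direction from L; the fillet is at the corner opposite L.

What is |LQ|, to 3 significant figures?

45.4

L is at the origin; LN is horizontal with |LN| = 39.1 and N on the +x side, so N = (39.1, 0.00). L and S share the same x with |LS| = 42.8 and S on the −y side, so S = (0.00, -42.8). The virtual corner opposite L is at (39.1, -42.8). The tangent condition forces QU to be normal to NU and since A1 is tangent to PS there, QP ⟂ PS, with radius 8.9, so the center Q sits 8.9 in from both sides at Q = (30.2, -33.9). Then |LQ| = |Q − L| = 45.4.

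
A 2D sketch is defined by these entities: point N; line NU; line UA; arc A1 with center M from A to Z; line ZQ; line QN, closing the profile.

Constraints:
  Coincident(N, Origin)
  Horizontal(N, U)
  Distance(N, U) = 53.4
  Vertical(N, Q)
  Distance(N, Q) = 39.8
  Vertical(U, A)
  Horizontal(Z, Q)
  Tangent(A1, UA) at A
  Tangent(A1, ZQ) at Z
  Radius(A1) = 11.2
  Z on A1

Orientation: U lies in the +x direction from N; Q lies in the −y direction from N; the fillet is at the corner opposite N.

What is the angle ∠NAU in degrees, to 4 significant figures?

61.83°

N is at the origin; NU is horizontal with |NU| = 53.4 and U on the +x side, so U = (53.40, 0.000). NQ is vertical with |NQ| = 39.8 and Q on the −y side, so Q = (0.000, -39.80). The virtual corner opposite N is at (53.40, -39.80). The tangent condition forces MA to be normal to UA and since A1 is tangent to ZQ there, MZ ⟂ ZQ, with radius 11.2, so the center M sits 11.2 in from both sides at M = (42.20, -28.60). That places the tangent points at A = (53.40, -28.60) on UA and Z = (42.20, -39.80) on ZQ. Then cos ∠NAU = AN·AU / (|AN||AU|), giving 61.83°.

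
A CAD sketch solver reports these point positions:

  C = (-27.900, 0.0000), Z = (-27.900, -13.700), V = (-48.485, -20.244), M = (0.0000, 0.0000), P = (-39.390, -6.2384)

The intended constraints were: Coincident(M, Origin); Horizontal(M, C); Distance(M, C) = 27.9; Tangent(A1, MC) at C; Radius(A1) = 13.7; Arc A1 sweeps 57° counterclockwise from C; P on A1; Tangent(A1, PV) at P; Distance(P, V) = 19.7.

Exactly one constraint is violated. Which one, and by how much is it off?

Distance(P, V) = 19.7 — off by 3.00.

M = (0.00, 0.00) ✓; M.y = 0.00, C.y = 0.00 ✓; |MC| = 27.90 ✓; ∠(ZC, CM) = 90.00° ✓; |ZC| = 13.70 ✓; bearing(Z→P) − bearing(Z→C) = 57.00° ✓; |ZP| = 13.70 ✓; ∠(ZP, PV) = 90.00° ✓; |PV| = 16.70 ✗.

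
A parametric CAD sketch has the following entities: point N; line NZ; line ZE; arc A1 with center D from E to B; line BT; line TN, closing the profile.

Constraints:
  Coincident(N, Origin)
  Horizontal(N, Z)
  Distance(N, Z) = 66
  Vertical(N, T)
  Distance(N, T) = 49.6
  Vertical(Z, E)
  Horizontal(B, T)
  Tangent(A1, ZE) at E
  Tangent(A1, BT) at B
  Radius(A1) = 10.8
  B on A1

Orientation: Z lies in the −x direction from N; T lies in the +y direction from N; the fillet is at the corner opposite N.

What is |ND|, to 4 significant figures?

67.47

N is at the origin; NZ is horizontal with |NZ| = 66.0 and Z on the −x side, so Z = (-66.00, 0.000). NT is vertical with |NT| = 49.6 and T on the +y side, so T = (0.000, 49.60). The virtual corner opposite N is at (-66.00, 49.60). Tangency of A1 to ZE means the radius DE is perpendicular to ZE and the tangent condition forces DB to be normal to BT, with radius 10.8, so the center D sits 10.8 in from both sides at D = (-55.20, 38.80). Then |ND| = |D − N| = 67.47.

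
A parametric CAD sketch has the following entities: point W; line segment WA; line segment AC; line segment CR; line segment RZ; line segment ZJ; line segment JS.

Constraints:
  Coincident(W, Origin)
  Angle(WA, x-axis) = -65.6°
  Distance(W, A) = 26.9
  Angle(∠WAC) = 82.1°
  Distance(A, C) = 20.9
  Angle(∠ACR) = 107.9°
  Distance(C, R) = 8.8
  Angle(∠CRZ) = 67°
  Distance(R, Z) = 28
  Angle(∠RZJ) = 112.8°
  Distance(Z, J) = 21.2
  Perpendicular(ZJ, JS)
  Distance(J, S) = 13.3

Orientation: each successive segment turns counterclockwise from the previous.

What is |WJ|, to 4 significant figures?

43.42

W is at the origin; WA runs at -65.6° with length 26.9, so A = (11.11, -24.50). ∠WAC = 82.1° gives AC at 32.30° from the x-axis; with |AC| = 20.9, C = (28.78, -13.33). ∠ACR = 107.9° gives CR at 104.4° from the x-axis; with |CR| = 8.8, R = (26.59, -4.806). ∠CRZ = 67.0° gives RZ at -142.6° from the x-axis; with |RZ| = 28.0, Z = (4.346, -21.81). ∠RZJ = 112.8° gives ZJ at -75.40° from the x-axis; with |ZJ| = 21.2, J = (9.690, -42.33). Then |WJ| = |J − W| = 43.42.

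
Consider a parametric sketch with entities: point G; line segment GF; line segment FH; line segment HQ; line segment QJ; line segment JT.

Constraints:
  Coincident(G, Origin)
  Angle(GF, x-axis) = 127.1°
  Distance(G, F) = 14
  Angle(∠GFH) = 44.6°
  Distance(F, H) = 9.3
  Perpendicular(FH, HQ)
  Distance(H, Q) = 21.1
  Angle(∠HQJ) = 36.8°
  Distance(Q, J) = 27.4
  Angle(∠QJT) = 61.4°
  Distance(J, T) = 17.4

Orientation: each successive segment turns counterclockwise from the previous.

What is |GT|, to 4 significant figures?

13.15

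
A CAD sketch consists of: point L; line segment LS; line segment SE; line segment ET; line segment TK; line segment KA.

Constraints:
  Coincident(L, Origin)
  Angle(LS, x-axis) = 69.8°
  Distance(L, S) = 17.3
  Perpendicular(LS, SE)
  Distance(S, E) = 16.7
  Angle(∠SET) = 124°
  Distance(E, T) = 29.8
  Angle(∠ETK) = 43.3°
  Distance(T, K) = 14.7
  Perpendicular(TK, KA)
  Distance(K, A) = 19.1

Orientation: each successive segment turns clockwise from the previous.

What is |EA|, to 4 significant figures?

7.114

L is at the origin; LS runs at 69.8° with length 17.3, so S = (5.974, 16.24). The perpendicularity gives SE at right angles to LS, so SE runs at -20.20°; with |SE| = 16.7, E = (21.65, 10.47). ∠SET = 124.0° gives ET at -76.20° from the x-axis; with |ET| = 29.8, T = (28.75, -18.47). ∠ETK = 43.3° gives TK at 147.1° from the x-axis; with |TK| = 14.7, K = (16.41, -10.49). TK ⟂ KA, so KA runs at 57.10°; with |KA| = 19.1, A = (26.79, 5.551). Then |EA| = |A − E| = 7.114.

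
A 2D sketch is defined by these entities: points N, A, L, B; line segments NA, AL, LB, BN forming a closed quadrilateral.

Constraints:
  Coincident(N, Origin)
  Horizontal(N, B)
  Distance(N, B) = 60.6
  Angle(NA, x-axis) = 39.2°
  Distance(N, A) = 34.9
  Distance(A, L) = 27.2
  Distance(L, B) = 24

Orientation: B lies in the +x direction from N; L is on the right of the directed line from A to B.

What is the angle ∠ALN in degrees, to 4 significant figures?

63.76°

Checks: |AL| = 27.20 ✓; |LB| = 24.00 ✓.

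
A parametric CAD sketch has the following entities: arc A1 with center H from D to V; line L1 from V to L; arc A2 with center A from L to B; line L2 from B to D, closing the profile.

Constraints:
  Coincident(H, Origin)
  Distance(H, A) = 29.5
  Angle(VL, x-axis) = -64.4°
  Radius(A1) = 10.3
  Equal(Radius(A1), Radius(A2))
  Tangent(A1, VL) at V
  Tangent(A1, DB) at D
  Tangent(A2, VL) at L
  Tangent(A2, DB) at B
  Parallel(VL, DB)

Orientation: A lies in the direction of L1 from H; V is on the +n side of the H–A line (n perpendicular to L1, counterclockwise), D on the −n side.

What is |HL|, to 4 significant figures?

31.25

The slot axis is L1's direction at -64.4°, so u = (cos -64.4°, sin -64.4°) = (0.4321, -0.9018) and n = (−sin -64.4°, cos -64.4°) = (0.9018, 0.4321). H is at the origin and A lies 29.5 along u from H, so A = 29.5·u = (12.75, -26.60). Tangency of A1 to both parallel lines with radius 10.3 puts V and D at H ± 10.3·n: V = (9.289, 4.450), D = (-9.289, -4.450). Equal radii place L and B the same way about A: L = A + 10.3·n = (22.04, -22.15), B = A − 10.3·n = (3.458, -31.05). Then |HL| = |L − H| = 31.25.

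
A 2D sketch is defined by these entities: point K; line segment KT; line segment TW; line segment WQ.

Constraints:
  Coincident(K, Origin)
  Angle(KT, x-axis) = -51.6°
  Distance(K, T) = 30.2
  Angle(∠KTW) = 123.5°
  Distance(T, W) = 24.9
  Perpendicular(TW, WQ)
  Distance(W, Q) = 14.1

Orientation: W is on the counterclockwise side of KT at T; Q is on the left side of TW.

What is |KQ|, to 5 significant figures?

43.021

∠KTW = 123.5°, so TW runs at -51.6° + (180° − 123.5°) = 4.9000° from the x-axis; with |TW| = 24.9, W = T + 24.9·(cos 4.9000°, sin 4.9000°) = (43.568, -21.541). TW is perpendicular to WQ; with |WQ| = 14.1 on the left of TW, Q = W + 14.1·(-0.085417, 0.99635) = (42.363, -7.4922). Then |KQ| = |Q − K| = 43.021.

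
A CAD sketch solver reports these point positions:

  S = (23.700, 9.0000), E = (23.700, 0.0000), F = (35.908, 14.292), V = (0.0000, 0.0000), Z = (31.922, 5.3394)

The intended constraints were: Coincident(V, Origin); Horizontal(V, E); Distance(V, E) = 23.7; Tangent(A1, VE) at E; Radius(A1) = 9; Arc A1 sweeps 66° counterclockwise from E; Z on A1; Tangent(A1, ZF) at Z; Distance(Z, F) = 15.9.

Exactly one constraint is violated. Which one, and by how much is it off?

Distance(Z, F) = 15.9 — off by 6.10.

V = (0.00, 0.00) ✓; V.y = 0.00, E.y = 0.00 ✓; |VE| = 23.70 ✓; ∠(SE, EV) = 90.00° ✓; |SE| = 9.000 ✓; bearing(S→Z) − bearing(S→E) = 66.00° ✓; |SZ| = 9.000 ✓; ∠(SZ, ZF) = 90.00° ✓; |ZF| = 9.800 ✗.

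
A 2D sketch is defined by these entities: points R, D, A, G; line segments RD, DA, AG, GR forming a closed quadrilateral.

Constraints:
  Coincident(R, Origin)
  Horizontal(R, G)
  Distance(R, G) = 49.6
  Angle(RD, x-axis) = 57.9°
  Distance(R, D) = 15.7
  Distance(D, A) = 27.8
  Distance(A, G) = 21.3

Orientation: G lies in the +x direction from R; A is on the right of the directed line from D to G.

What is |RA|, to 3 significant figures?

29.5

R is at the origin; RG is horizontal with |RG| = 49.6 and G in +x, so G = (49.6, 0). RD runs at 57.9° with |RD| = 15.7, so D = (8.34, 13.3). A is determined by |DA| = 27.8 and |AG| = 21.3 together: it lies at the intersection of circle(D, 27.8) and circle(G, 21.3). With |DG| = 43.3, the foot of the radical line on DG is 25.4 from D and the perpendicular offset is √(27.8² − 25.4²) = 11.4. Taking the right-of-DG solution: A = (29.0, -5.33).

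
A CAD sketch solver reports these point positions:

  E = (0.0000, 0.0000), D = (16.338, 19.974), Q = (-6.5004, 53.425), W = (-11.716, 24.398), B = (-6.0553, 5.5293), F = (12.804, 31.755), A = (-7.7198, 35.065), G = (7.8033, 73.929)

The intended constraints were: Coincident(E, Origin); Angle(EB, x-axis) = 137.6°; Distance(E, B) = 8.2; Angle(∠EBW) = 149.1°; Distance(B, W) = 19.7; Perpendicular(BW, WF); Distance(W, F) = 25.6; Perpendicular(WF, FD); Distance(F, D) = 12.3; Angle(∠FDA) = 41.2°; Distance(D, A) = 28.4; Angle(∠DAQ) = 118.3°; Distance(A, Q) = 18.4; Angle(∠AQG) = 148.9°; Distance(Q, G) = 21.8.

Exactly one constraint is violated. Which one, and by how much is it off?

Distance(Q, G) = 21.8 — off by 3.20.

E = (0.00, 0.00) ✓; EB at 137.6° ✓; |EB| = 8.200 ✓; ∠EBW = 149.1° ✓; |BW| = 19.70 ✓; ∠(BW, WF) = 90.00° ✓; |WF| = 25.60 ✓; ∠(WF, FD) = 90.00° ✓; |FD| = 12.30 ✓; ∠FDA = 41.20° ✓; |DA| = 28.40 ✓; ∠DAQ = 118.3° ✓; |AQ| = 18.40 ✓; ∠AQG = 148.9° ✓; |QG| = 25.00 ✗.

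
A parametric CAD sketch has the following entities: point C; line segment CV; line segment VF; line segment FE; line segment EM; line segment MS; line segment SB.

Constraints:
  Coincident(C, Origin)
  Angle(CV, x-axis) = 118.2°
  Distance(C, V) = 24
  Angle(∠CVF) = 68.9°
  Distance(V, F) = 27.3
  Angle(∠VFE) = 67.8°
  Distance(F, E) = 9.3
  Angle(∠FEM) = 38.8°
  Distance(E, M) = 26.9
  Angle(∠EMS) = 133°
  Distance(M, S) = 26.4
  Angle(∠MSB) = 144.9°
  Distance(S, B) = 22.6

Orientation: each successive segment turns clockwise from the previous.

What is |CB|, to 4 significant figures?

82.79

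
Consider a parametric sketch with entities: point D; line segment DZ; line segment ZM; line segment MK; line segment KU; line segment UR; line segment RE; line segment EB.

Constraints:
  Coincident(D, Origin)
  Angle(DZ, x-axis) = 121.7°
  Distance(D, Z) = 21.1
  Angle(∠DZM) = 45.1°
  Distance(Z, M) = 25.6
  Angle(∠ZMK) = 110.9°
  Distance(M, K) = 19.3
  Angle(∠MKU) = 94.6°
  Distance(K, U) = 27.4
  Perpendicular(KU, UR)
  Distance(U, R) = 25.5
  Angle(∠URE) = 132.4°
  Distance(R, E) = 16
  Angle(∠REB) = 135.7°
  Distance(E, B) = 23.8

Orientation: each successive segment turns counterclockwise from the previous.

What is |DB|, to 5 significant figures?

33.909

∠URE = 132.4° gives RE at -171.30° from the x-axis; with |RE| = 16.0, E = (-19.531, 17.090). ∠REB = 135.7° gives EB at -127.00° from the x-axis; with |EB| = 23.8, B = (-33.855, -1.9178). Then |DB| = |B − D| = 33.909.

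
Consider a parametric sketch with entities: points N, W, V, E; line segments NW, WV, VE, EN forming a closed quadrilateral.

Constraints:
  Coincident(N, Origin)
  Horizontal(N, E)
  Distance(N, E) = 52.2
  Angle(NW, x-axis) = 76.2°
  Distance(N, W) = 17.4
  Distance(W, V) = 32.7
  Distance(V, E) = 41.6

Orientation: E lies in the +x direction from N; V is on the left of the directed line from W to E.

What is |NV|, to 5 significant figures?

47.226

Checks: |WV| = 32.70 ✓; |VE| = 41.60 ✓.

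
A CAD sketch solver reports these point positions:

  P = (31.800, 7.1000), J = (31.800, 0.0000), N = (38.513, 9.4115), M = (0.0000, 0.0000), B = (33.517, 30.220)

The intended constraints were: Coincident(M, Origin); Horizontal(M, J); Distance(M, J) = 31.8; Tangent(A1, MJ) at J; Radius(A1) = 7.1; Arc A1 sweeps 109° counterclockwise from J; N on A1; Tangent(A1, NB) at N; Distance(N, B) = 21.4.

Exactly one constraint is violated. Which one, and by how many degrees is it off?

Tangent(A1, NB) at N — off by 5.50°.

M = (0.00, 0.00) ✓; M.y = 0.00, J.y = 0.00 ✓; |MJ| = 31.80 ✓; ∠(PJ, JM) = 90.00° ✓; |PJ| = 7.100 ✓; bearing(P→N) − bearing(P→J) = 109.0° ✓; |PN| = 7.100 ✓; ∠(PN, NB) = 95.50° ✗; |NB| = 21.40 ✓.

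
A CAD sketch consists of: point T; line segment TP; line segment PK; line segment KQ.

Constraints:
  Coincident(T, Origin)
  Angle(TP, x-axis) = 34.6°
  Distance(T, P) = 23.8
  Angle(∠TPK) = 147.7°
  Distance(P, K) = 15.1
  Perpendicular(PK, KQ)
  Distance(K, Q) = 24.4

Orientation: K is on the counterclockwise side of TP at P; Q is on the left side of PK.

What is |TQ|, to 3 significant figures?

37.1

∠TPK = 147.7°, so PK runs at 34.6° + (180° − 147.7°) = 66.9° from the x-axis; with |PK| = 15.1, K = P + 15.1·(cos 66.9°, sin 66.9°) = (25.5, 27.4). The perpendicularity gives KQ at right angles to PK; with |KQ| = 24.4 on the left of PK, Q = K + 24.4·(-0.920, 0.392) = (3.07, 37.0). Then |TQ| = |Q − T| = 37.1.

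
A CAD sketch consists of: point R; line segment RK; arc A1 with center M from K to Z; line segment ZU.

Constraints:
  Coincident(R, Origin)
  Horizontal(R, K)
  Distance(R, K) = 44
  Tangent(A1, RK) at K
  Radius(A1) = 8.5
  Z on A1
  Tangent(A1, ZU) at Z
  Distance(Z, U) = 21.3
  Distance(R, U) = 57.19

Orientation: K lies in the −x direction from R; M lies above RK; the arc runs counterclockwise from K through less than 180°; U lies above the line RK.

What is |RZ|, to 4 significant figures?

39.00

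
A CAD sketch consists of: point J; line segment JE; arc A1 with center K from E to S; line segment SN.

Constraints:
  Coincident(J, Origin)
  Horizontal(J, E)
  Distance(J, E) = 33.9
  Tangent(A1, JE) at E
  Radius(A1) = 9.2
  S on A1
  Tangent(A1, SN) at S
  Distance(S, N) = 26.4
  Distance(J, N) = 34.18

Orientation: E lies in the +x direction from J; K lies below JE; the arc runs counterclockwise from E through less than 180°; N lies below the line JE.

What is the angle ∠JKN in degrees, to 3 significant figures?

64.4°

Checks: |KS| = 9.200 ✓; ∠(KS, SN) = 90.00° ✓; |SN| = 26.40 ✓; |JN| = 34.18 ✓.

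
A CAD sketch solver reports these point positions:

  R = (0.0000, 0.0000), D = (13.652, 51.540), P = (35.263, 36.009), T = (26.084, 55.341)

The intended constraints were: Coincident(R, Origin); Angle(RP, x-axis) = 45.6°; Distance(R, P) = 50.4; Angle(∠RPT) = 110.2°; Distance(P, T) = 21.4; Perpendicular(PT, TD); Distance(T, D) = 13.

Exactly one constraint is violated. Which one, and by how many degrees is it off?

Perpendicular(PT, TD) — off by 8.40°.

R = (0.00, 0.00) ✓; RP at 45.60° ✓; |RP| = 50.40 ✓; ∠RPT = 110.2° ✓; |PT| = 21.40 ✓; ∠(PT, TD) = 81.60° ✗; |TD| = 13.00 ✓.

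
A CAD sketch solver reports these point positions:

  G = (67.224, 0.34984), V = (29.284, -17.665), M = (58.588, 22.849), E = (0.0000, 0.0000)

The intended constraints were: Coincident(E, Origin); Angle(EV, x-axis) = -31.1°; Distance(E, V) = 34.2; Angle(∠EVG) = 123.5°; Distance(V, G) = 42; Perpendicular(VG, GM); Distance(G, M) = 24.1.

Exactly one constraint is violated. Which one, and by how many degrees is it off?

Perpendicular(VG, GM) — off by 4.40°.

E = (0.00, 0.00) ✓; EV at -31.10° ✓; |EV| = 34.20 ✓; ∠EVG = 123.5° ✓; |VG| = 42.00 ✓; ∠(VG, GM) = 85.60° ✗; |GM| = 24.10 ✓.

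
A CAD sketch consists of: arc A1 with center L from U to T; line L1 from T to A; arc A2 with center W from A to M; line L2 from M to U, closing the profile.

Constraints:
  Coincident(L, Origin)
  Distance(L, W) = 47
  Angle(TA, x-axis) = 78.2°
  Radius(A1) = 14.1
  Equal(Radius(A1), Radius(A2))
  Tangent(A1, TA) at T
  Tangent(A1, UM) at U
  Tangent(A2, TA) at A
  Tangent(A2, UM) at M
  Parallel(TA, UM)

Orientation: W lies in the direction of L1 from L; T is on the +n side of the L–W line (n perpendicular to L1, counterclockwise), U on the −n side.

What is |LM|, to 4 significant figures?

49.07

The slot axis is L1's direction at 78.2°, so u = (cos 78.2°, sin 78.2°) = (0.2045, 0.9789) and n = (−sin 78.2°, cos 78.2°) = (-0.9789, 0.2045). L is at the origin and W lies 47.0 along u from L, so W = 47.0·u = (9.611, 46.01). Tangency of A1 to both parallel lines with radius 14.1 puts T and U at L ± 14.1·n: T = (-13.80, 2.883), U = (13.80, -2.883). Equal radii place A and M the same way about W: A = W + 14.1·n = (-4.191, 48.89), M = W − 14.1·n = (23.41, 43.12). Then |LM| = |M − L| = 49.07.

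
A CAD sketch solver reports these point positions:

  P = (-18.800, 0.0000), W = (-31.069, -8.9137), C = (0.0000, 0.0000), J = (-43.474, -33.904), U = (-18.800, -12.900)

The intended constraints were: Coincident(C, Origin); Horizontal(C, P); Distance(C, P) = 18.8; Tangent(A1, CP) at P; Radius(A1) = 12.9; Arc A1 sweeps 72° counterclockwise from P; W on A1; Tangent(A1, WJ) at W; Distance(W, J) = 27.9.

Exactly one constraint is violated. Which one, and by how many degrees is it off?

Tangent(A1, WJ) at W — off by 8.40°.

C = (0.00, 0.00) ✓; C.y = 0.00, P.y = 0.00 ✓; |CP| = 18.80 ✓; ∠(UP, PC) = 90.00° ✓; |UP| = 12.90 ✓; bearing(U→W) − bearing(U→P) = 72.00° ✓; |UW| = 12.90 ✓; ∠(UW, WJ) = 98.40° ✗; |WJ| = 27.90 ✓.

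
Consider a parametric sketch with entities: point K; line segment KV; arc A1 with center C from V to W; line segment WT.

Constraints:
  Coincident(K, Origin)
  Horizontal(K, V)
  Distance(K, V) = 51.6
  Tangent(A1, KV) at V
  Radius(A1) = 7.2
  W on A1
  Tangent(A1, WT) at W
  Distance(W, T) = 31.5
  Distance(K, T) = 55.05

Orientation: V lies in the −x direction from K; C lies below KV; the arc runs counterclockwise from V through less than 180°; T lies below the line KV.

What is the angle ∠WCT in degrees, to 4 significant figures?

77.12°

K is at the origin; K and V share the same y with |KV| = 51.6 and V on the −x side, so V = (-51.60, 0.000). A1 meets KV tangentially, so CV is at right angles to KV, so C = V + (0, -7.2) = (-51.60, -7.200). Since CW ⟂ WT (tangency), |CT| = √(7.2² + 31.5²) = 32.31 regardless of where W sits on A1. So T lies on both circle(K, 55.05) and circle(C, 32.31); the below-KV intersection is T = (-40.32, -37.48). W is the foot of the tangent from T: W = (-57.62, -11.15).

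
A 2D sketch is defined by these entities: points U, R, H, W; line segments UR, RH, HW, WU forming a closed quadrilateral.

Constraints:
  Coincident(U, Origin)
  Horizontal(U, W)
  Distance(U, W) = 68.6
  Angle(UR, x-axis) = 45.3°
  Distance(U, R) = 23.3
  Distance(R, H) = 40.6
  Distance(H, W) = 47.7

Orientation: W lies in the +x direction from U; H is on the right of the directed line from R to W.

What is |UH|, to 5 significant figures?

35.025

Checks: U.y = 0.00, W.y = 0.00 ✓; |RH| = 40.60 ✓; |HW| = 47.70 ✓.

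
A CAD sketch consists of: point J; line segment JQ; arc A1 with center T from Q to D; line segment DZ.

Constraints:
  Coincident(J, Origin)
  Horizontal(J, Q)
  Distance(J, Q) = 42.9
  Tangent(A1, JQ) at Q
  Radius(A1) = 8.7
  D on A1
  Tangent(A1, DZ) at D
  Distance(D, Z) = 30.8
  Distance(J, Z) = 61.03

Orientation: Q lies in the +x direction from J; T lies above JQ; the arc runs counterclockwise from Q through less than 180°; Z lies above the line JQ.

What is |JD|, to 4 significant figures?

52.47

J is at the origin; J and Q share the same y with |JQ| = 42.9 and Q on the +x side, so Q = (42.90, 0.000). Since A1 is tangent to JQ there, TQ ⟂ JQ, so T = Q + (0, 8.7) = (42.90, 8.700). Since TD ⟂ DZ (tangency), |TZ| = √(8.7² + 30.8²) = 32.01 regardless of where D sits on A1. So Z lies on both circle(J, 61.03) and circle(T, 32.01); the above-JQ intersection is Z = (45.57, 40.59). D is the foot of the tangent from Z: D = (51.44, 10.36).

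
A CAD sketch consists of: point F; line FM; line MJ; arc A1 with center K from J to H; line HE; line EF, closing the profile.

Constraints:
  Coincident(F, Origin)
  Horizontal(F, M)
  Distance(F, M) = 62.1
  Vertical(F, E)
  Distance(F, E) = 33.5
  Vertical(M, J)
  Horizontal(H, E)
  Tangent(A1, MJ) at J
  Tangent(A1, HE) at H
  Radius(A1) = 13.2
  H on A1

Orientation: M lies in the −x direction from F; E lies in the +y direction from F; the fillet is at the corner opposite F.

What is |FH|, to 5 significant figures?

59.274

The virtual corner opposite F is at (-62.100, 33.500). A1 meets MJ tangentially, so KJ is at right angles to MJ and since A1 is tangent to HE there, KH ⟂ HE, with radius 13.2, so the center K sits 13.2 in from both sides at K = (-48.900, 20.300). That places the tangent points at J = (-62.100, 20.300) on MJ and H = (-48.900, 33.500) on HE. Then |FH| = |H − F| = 59.274.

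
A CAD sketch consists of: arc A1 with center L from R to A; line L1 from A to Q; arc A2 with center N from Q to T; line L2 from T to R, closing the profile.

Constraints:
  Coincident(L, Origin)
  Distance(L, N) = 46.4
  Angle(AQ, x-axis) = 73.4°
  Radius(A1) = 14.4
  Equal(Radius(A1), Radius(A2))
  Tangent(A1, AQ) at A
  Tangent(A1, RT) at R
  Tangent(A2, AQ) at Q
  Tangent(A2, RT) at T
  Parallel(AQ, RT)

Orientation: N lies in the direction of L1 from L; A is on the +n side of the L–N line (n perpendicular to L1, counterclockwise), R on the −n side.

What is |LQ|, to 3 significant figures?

48.6

The slot axis is L1's direction at 73.4°, so u = (cos 73.4°, sin 73.4°) = (0.286, 0.958) and n = (−sin 73.4°, cos 73.4°) = (-0.958, 0.286). L is at the origin and N lies 46.4 along u from L, so N = 46.4·u = (13.3, 44.5). Tangency of A1 to both parallel lines with radius 14.4 puts A and R at L ± 14.4·n: A = (-13.8, 4.11), R = (13.8, -4.11). Equal radii place Q and T the same way about N: Q = N + 14.4·n = (-0.544, 48.6), T = N − 14.4·n = (27.1, 40.4). Then |LQ| = |Q − L| = 48.6.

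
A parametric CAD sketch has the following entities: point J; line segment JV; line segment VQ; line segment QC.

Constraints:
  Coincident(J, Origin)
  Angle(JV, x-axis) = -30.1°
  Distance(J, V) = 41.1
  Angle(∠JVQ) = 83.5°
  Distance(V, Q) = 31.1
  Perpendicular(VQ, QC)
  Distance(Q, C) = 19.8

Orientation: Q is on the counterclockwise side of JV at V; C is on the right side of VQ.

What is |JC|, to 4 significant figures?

66.15

∠JVQ = 83.5°, so VQ runs at -30.1° + (180° − 83.5°) = 66.40° from the x-axis; with |VQ| = 31.1, Q = V + 31.1·(cos 66.40°, sin 66.40°) = (48.01, 7.887). VQ is perpendicular to QC; with |QC| = 19.8 on the right of VQ, C = Q + 19.8·(0.9164, -0.4003) = (66.15, -0.04012). Then |JC| = |C − J| = 66.15.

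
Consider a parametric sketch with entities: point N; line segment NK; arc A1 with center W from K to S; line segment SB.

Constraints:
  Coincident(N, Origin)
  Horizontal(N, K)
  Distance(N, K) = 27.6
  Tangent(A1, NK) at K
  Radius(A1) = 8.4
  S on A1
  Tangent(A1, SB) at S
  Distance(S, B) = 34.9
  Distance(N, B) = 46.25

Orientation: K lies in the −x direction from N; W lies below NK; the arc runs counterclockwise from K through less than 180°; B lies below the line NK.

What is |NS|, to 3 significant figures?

37.1

Checks: |WS| = 8.400 ✓; ∠(WS, SB) = 90.00° ✓; |SB| = 34.90 ✓; |NB| = 46.25 ✓.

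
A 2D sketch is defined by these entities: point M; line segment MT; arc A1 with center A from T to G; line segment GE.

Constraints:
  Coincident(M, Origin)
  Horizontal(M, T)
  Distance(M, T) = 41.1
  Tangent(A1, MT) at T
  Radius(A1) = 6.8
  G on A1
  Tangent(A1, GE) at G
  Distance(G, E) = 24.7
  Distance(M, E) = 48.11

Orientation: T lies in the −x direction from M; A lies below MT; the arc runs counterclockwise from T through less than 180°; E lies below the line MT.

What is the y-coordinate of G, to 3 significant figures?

-9.87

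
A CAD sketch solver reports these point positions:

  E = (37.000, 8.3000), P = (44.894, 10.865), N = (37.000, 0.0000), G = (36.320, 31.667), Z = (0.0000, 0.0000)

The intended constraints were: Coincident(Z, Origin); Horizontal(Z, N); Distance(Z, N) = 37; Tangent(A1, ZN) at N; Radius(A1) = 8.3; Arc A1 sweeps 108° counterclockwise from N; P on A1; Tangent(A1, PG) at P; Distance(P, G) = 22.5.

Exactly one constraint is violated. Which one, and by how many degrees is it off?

Tangent(A1, PG) at P — off by 4.40°.

Z = (0.00, 0.00) ✓; Z.y = 0.00, N.y = 0.00 ✓; |ZN| = 37.00 ✓; ∠(EN, NZ) = 90.00° ✓; |EN| = 8.300 ✓; bearing(E→P) − bearing(E→N) = 108.0° ✓; |EP| = 8.300 ✓; ∠(EP, PG) = 85.60° ✗; |PG| = 22.50 ✓.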